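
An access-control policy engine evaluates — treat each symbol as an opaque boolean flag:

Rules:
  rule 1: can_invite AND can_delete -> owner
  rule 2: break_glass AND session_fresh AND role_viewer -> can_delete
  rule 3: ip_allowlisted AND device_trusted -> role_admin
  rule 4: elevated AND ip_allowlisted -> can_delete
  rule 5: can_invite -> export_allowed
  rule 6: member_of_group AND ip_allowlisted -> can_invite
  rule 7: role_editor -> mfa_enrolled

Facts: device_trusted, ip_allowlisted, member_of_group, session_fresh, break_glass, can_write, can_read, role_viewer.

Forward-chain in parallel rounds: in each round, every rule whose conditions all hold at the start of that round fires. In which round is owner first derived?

Round 1 fires rule 2, rule 3, rule 6, giving can_delete, role_admin, can_invite.
Round 2 fires rule 1, rule 5, giving owner, export_allowed.
owner first appears in round 2.

2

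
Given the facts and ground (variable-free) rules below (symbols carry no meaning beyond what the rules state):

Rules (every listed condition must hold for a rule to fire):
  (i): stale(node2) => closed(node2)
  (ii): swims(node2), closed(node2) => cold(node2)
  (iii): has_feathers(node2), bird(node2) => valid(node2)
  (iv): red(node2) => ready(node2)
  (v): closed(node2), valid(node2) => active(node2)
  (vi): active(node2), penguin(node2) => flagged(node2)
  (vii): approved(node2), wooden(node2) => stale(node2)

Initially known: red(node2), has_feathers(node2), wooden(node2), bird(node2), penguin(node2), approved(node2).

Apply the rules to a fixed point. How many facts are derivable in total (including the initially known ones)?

12

Round 1 fires (iii), (iv), (vii), giving valid(node2), ready(node2), stale(node2).
Round 2 fires (i), giving closed(node2).
Round 3 fires (v), giving active(node2).
Round 4 fires (vi), giving flagged(node2).
Closure: {active(node2), approved(node2), bird(node2), closed(node2), flagged(node2), has_feathers(node2), penguin(node2), ready(node2), red(node2), stale(node2), valid(node2), wooden(node2)} — 12 facts.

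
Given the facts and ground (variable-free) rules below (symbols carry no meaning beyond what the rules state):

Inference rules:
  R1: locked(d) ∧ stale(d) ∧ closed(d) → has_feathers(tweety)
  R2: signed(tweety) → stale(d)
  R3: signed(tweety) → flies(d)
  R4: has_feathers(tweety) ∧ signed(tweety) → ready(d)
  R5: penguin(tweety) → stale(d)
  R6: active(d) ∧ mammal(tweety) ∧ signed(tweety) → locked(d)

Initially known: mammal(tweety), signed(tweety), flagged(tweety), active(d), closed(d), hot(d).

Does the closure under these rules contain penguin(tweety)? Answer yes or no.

Round 1 fires R2, R3, R6, giving stale(d), flies(d), locked(d).
Round 2 fires R1, giving has_feathers(tweety).
Round 3 fires R4, giving ready(d).
Fixed point reached. No rule has penguin(tweety) as a consequent, and it is not given.

no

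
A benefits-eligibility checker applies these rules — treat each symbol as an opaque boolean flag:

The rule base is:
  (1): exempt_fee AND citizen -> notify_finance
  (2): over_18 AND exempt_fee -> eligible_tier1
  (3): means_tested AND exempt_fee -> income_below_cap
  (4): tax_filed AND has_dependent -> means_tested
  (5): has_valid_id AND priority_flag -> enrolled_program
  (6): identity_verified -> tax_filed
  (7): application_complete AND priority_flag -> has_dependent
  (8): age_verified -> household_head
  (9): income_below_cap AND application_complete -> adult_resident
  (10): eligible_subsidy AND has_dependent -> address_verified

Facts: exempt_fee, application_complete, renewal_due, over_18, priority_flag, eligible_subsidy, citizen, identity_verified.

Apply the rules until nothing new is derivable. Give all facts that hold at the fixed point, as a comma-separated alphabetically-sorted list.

address_verified, adult_resident, application_complete, citizen, eligible_subsidy, eligible_tier1, exempt_fee, has_dependent, identity_verified, income_below_cap, means_tested, notify_finance, over_18, priority_flag, renewal_due, tax_filed

[1] (1) [exempt_fee AND citizen -> notify_finance]; (2) [over_18 AND exempt_fee -> eligible_tier1]; (6) [identity_verified -> tax_filed]; (7) [application_complete AND priority_flag -> has_dependent]. ⇒ new: notify_finance, eligible_tier1, tax_filed, has_dependent.
[2] (4) [tax_filed AND has_dependent -> means_tested]; (10) [eligible_subsidy AND has_dependent -> address_verified]. ⇒ new: means_tested, address_verified.
[3] (3) [means_tested AND exempt_fee -> income_below_cap]. ⇒ new: income_below_cap.
[4] (9) [income_below_cap AND application_complete -> adult_resident]. ⇒ new: adult_resident.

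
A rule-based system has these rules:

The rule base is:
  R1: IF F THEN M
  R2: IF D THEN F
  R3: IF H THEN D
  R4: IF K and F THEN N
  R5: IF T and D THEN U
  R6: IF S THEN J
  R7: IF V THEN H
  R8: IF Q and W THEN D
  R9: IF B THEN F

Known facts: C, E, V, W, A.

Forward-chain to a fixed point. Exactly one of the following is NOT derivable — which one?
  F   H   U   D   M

Round 1 — R7, derive H.
Round 2 — R3, derive D.
Round 3 — R2, derive F.
Round 4 — R1, derive M.
Derived: H (round 1), M (round 4), D (round 2), F (round 3). U never appears in any round.

U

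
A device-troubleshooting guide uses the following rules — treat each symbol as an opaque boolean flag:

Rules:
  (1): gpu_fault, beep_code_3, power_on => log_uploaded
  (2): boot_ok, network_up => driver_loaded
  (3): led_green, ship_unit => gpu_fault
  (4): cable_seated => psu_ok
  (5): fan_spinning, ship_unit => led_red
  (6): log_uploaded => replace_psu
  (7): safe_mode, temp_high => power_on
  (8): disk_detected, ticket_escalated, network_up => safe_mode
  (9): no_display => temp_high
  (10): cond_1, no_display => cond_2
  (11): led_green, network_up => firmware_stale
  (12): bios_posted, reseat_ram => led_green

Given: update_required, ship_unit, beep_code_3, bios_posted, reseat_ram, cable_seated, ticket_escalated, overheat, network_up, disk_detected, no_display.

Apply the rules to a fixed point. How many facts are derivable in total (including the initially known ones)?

20

Round 1: (4) [cable_seated => psu_ok]; (8) [disk_detected, ticket_escalated, network_up => safe_mode]; (9) [no_display => temp_high]; (12) [bios_posted, reseat_ram => led_green]. New: psu_ok, safe_mode, temp_high, led_green.
Round 2: (3) [led_green, ship_unit => gpu_fault]; (7) [safe_mode, temp_high => power_on]; (11) [led_green, network_up => firmware_stale]. New: gpu_fault, power_on, firmware_stale.
Round 3: (1) [gpu_fault, beep_code_3, power_on => log_uploaded]. New: log_uploaded.
Round 4: (6) [log_uploaded => replace_psu]. New: replace_psu.
Closure: {beep_code_3, bios_posted, cable_seated, disk_detected, firmware_stale, gpu_fault, led_green, log_uploaded, network_up, no_display, overheat, power_on, psu_ok, replace_psu, reseat_ram, safe_mode, ship_unit, temp_high, ticket_escalated, update_required} — 20 facts.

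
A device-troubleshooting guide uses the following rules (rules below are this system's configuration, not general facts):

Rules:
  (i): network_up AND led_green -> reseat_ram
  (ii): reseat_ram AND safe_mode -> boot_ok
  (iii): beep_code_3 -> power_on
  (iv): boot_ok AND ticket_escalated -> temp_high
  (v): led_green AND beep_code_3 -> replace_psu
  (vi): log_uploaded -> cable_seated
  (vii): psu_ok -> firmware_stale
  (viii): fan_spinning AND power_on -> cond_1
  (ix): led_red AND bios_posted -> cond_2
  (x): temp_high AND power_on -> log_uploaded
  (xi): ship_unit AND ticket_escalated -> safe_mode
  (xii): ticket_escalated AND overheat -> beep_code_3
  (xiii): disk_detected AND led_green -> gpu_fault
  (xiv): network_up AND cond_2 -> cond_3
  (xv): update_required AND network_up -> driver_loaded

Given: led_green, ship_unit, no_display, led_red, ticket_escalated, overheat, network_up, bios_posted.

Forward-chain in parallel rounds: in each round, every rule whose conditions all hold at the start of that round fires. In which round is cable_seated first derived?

5

[1] (i) [network_up AND led_green -> reseat_ram]; (ix) [led_red AND bios_posted -> cond_2]; (xi) [ship_unit AND ticket_escalated -> safe_mode]; (xii) [ticket_escalated AND overheat -> beep_code_3]. ⇒ new: reseat_ram, cond_2, safe_mode, beep_code_3.
[2] (ii) [reseat_ram AND safe_mode -> boot_ok]; (iii) [beep_code_3 -> power_on]; (v) [led_green AND beep_code_3 -> replace_psu]; (xiv) [network_up AND cond_2 -> cond_3]. ⇒ new: boot_ok, power_on, replace_psu, cond_3.
[3] (iv) [boot_ok AND ticket_escalated -> temp_high]. ⇒ new: temp_high.
[4] (x) [temp_high AND power_on -> log_uploaded]. ⇒ new: log_uploaded.
[5] (vi) [log_uploaded -> cable_seated]. ⇒ new: cable_seated.
cable_seated first appears in round 5.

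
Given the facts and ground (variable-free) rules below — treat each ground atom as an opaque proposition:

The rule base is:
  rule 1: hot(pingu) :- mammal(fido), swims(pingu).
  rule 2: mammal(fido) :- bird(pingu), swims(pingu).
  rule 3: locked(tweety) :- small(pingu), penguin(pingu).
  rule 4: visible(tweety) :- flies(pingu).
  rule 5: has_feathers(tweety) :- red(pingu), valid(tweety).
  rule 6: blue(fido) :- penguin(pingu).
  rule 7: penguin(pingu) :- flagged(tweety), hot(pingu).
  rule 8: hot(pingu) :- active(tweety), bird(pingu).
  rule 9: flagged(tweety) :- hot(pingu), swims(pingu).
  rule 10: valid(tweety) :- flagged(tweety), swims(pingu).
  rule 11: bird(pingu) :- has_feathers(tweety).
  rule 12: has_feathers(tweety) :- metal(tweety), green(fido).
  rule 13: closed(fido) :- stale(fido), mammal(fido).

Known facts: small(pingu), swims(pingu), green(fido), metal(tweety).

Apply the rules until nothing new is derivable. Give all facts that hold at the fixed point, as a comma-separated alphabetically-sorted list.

Round 1: rule 12 [has_feathers(tweety) :- metal(tweety), green(fido).]. New: has_feathers(tweety).
Round 2: rule 11 [bird(pingu) :- has_feathers(tweety).]. New: bird(pingu).
Round 3: rule 2 [mammal(fido) :- bird(pingu), swims(pingu).]. New: mammal(fido).
Round 4: rule 1 [hot(pingu) :- mammal(fido), swims(pingu).]. New: hot(pingu).
Round 5: rule 9 [flagged(tweety) :- hot(pingu), swims(pingu).]. New: flagged(tweety).
Round 6: rule 7 [penguin(pingu) :- flagged(tweety), hot(pingu).]; rule 10 [valid(tweety) :- flagged(tweety), swims(pingu).]. New: penguin(pingu), valid(tweety).
Round 7: rule 3 [locked(tweety) :- small(pingu), penguin(pingu).]; rule 6 [blue(fido) :- penguin(pingu).]. New: locked(tweety), blue(fido).

bird(pingu), blue(fido), flagged(tweety), green(fido), has_feathers(tweety), hot(pingu), locked(tweety), mammal(fido), metal(tweety), penguin(pingu), small(pingu), swims(pingu), valid(tweety)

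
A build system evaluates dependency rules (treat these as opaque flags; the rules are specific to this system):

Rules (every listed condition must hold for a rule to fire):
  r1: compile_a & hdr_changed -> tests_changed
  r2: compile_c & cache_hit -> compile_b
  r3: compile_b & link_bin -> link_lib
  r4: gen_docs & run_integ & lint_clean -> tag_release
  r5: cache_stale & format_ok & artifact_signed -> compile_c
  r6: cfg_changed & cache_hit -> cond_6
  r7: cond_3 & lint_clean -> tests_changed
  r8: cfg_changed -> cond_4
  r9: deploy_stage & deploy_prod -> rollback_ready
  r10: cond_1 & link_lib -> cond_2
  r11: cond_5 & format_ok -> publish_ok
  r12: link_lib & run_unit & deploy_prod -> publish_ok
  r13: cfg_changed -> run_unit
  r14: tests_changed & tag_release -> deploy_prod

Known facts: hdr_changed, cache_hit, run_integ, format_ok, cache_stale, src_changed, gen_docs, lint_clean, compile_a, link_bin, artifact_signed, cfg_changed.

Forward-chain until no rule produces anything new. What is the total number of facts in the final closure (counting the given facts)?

22

Round 1: r1 [compile_a & hdr_changed -> tests_changed]; r4 [gen_docs & run_integ & lint_clean -> tag_release]; r5 [cache_stale & format_ok & artifact_signed -> compile_c]; r6 [cfg_changed & cache_hit -> cond_6]; r8 [cfg_changed -> cond_4]; r13 [cfg_changed -> run_unit]. New: tests_changed, tag_release, compile_c, cond_6, cond_4, run_unit.
Round 2: r2 [compile_c & cache_hit -> compile_b]; r14 [tests_changed & tag_release -> deploy_prod]. New: compile_b, deploy_prod.
Round 3: r3 [compile_b & link_bin -> link_lib]. New: link_lib.
Round 4: r12 [link_lib & run_unit & deploy_prod -> publish_ok]. New: publish_ok.
Closure: {artifact_signed, cache_hit, cache_stale, cfg_changed, compile_a, compile_b, compile_c, cond_4, cond_6, deploy_prod, format_ok, gen_docs, hdr_changed, link_bin, link_lib, lint_clean, publish_ok, run_integ, run_unit, src_changed, tag_release, tests_changed} — 22 facts.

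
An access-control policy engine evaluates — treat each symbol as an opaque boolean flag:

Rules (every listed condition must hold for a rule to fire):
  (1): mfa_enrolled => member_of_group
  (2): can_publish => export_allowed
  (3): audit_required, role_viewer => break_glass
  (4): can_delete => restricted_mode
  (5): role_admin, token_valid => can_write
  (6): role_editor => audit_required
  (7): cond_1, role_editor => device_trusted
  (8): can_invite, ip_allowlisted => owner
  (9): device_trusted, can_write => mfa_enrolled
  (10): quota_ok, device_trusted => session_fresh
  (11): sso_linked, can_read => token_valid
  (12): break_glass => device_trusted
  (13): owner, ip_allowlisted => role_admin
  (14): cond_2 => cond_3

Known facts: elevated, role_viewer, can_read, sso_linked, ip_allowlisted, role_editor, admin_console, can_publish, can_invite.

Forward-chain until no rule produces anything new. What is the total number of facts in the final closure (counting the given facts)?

[1] (2) [can_publish => export_allowed]; (6) [role_editor => audit_required]; (8) [can_invite, ip_allowlisted => owner]; (11) [sso_linked, can_read => token_valid]. ⇒ new: export_allowed, audit_required, owner, token_valid.
[2] (3) [audit_required, role_viewer => break_glass]; (13) [owner, ip_allowlisted => role_admin]. ⇒ new: break_glass, role_admin.
[3] (5) [role_admin, token_valid => can_write]; (12) [break_glass => device_trusted]. ⇒ new: can_write, device_trusted.
[4] (9) [device_trusted, can_write => mfa_enrolled]. ⇒ new: mfa_enrolled.
[5] (1) [mfa_enrolled => member_of_group]. ⇒ new: member_of_group.
Closure: {admin_console, audit_required, break_glass, can_invite, can_publish, can_read, can_write, device_trusted, elevated, export_allowed, ip_allowlisted, member_of_group, mfa_enrolled, owner, role_admin, role_editor, role_viewer, sso_linked, token_valid} — 19 facts.

19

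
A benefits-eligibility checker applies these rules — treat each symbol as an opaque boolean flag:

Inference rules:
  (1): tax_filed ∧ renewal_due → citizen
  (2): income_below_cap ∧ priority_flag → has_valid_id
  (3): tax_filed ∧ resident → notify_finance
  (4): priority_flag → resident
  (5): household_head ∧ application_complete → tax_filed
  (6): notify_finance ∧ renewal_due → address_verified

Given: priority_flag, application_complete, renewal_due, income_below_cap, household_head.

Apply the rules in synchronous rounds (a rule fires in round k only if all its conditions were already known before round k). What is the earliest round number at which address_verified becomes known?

3

[1] (2) [income_below_cap ∧ priority_flag → has_valid_id]; (4) [priority_flag → resident]; (5) [household_head ∧ application_complete → tax_filed]. ⇒ new: has_valid_id, resident, tax_filed.
[2] (1) [tax_filed ∧ renewal_due → citizen]; (3) [tax_filed ∧ resident → notify_finance]. ⇒ new: citizen, notify_finance.
[3] (6) [notify_finance ∧ renewal_due → address_verified]. ⇒ new: address_verified.
address_verified first appears in round 3.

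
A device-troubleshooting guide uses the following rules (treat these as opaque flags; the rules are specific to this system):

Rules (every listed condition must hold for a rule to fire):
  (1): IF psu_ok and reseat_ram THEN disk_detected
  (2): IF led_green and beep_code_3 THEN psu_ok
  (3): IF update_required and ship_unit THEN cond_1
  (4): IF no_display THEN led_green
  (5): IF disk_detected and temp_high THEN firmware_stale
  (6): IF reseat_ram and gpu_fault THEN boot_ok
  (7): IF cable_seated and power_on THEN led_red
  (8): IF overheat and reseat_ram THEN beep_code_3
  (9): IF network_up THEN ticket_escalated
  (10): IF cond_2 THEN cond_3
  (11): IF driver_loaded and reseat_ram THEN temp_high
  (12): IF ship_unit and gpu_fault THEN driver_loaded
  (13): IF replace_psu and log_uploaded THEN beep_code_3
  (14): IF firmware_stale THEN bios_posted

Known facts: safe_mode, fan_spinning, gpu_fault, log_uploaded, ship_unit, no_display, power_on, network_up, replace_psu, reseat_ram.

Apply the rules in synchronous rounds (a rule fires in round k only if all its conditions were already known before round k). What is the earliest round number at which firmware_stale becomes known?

4

[1] (4) [IF no_display THEN led_green]; (6) [IF reseat_ram and gpu_fault THEN boot_ok]; (9) [IF network_up THEN ticket_escalated]; (12) [IF ship_unit and gpu_fault THEN driver_loaded]; (13) [IF replace_psu and log_uploaded THEN beep_code_3]. ⇒ new: led_green, boot_ok, ticket_escalated, driver_loaded, beep_code_3.
[2] (2) [IF led_green and beep_code_3 THEN psu_ok]; (11) [IF driver_loaded and reseat_ram THEN temp_high]. ⇒ new: psu_ok, temp_high.
[3] (1) [IF psu_ok and reseat_ram THEN disk_detected]. ⇒ new: disk_detected.
[4] (5) [IF disk_detected and temp_high THEN firmware_stale]. ⇒ new: firmware_stale.
firmware_stale first appears in round 4.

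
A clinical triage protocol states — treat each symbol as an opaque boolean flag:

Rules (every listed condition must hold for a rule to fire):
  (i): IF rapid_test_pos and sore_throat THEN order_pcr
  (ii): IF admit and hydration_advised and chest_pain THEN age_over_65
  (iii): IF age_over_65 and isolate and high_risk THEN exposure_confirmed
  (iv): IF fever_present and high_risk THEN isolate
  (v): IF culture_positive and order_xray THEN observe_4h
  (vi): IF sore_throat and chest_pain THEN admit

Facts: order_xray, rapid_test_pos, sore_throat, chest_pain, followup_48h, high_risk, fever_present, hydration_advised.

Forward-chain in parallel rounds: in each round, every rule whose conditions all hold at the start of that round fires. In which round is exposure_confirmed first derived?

Round 1 fires (i), (iv), (vi), giving order_pcr, isolate, admit.
Round 2 fires (ii), giving age_over_65.
Round 3 fires (iii), giving exposure_confirmed.
exposure_confirmed first appears in round 3.

3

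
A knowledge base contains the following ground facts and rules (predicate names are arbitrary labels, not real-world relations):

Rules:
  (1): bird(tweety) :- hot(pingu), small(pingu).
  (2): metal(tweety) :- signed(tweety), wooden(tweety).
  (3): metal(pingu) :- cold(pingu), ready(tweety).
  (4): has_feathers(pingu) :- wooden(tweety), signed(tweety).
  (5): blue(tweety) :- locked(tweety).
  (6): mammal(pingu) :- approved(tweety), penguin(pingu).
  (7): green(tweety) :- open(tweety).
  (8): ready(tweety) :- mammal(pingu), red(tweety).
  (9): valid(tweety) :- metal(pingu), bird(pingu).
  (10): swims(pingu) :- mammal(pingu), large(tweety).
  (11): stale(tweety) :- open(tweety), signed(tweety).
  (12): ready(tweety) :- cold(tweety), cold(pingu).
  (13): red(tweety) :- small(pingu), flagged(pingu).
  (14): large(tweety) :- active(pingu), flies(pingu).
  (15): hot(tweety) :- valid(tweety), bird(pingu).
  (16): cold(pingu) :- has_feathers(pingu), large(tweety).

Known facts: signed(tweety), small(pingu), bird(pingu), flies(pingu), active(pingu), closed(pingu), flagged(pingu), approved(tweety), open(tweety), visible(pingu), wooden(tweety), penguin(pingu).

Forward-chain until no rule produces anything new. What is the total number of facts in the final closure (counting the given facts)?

Round 1: (2) [metal(tweety) :- signed(tweety), wooden(tweety).]; (4) [has_feathers(pingu) :- wooden(tweety), signed(tweety).]; (6) [mammal(pingu) :- approved(tweety), penguin(pingu).]; (7) [green(tweety) :- open(tweety).]; (11) [stale(tweety) :- open(tweety), signed(tweety).]; (13) [red(tweety) :- small(pingu), flagged(pingu).]; (14) [large(tweety) :- active(pingu), flies(pingu).]. New: metal(tweety), has_feathers(pingu), mammal(pingu), green(tweety), stale(tweety), red(tweety), large(tweety).
Round 2: (8) [ready(tweety) :- mammal(pingu), red(tweety).]; (10) [swims(pingu) :- mammal(pingu), large(tweety).]; (16) [cold(pingu) :- has_feathers(pingu), large(tweety).]. New: ready(tweety), swims(pingu), cold(pingu).
Round 3: (3) [metal(pingu) :- cold(pingu), ready(tweety).]. New: metal(pingu).
Round 4: (9) [valid(tweety) :- metal(pingu), bird(pingu).]. New: valid(tweety).
Round 5: (15) [hot(tweety) :- valid(tweety), bird(pingu).]. New: hot(tweety).
Closure: {active(pingu), approved(tweety), bird(pingu), closed(pingu), cold(pingu), flagged(pingu), flies(pingu), green(tweety), has_feathers(pingu), hot(tweety), large(tweety), mammal(pingu), metal(pingu), metal(tweety), open(tweety), penguin(pingu), ready(tweety), red(tweety), signed(tweety), small(pingu), stale(tweety), swims(pingu), valid(tweety), visible(pingu), wooden(tweety)} — 25 facts.

25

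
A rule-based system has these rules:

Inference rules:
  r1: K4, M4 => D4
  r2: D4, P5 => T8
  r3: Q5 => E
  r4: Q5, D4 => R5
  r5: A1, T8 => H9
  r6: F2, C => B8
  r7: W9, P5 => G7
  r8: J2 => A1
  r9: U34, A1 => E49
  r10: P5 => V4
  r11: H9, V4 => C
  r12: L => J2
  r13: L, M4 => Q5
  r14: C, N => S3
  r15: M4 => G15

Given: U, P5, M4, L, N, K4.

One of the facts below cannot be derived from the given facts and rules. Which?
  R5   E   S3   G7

G7

Round 1 fires r1, r10, r12, r13, r15, giving D4, V4, J2, Q5, G15.
Round 2 fires r2, r3, r4, r8, giving T8, E, R5, A1.
Round 3 fires r5, giving H9.
Round 4 fires r11, giving C.
Round 5 fires r14, giving S3.
Derived: R5 (round 2), E (round 2), S3 (round 5). G7 never appears in any round.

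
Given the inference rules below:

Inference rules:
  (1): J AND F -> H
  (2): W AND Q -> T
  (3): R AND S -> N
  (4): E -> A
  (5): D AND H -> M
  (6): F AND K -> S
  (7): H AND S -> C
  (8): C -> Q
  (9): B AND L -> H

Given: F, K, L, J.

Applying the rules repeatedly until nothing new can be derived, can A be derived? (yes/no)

[1] (1) [J AND F -> H]; (6) [F AND K -> S]. ⇒ new: H, S.
[2] (7) [H AND S -> C]. ⇒ new: C.
[3] (8) [C -> Q]. ⇒ new: Q.
Fixed point reached. A is concluded only by (4); (4) needs E (never derived).

no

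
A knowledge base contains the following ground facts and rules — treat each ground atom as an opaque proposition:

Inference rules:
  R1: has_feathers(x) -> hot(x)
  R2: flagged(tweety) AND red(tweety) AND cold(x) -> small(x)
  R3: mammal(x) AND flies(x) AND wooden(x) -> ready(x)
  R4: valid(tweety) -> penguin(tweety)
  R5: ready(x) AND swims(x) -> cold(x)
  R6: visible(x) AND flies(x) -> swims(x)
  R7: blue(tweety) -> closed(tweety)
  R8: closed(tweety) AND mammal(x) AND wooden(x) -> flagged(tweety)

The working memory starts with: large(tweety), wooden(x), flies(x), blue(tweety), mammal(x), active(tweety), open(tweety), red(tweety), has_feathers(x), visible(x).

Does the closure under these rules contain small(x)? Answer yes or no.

yes

Round 1 fires R1, R3, R6, R7, giving hot(x), ready(x), swims(x), closed(tweety).
Round 2 fires R5, R8, giving cold(x), flagged(tweety).
Round 3 fires R2, giving small(x).
small(x) appears in round 3, so it is derivable.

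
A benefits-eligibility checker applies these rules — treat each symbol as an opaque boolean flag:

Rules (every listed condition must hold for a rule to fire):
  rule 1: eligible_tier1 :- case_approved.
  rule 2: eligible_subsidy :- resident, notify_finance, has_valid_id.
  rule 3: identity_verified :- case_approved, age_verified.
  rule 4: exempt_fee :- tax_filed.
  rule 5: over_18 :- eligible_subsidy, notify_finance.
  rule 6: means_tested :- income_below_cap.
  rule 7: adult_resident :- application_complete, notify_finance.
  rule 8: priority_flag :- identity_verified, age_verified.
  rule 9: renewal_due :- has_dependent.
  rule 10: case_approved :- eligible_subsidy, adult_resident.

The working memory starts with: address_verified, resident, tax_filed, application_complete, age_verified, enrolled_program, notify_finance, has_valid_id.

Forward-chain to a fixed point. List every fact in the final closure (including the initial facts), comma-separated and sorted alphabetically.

Round 1 — rule 2, rule 4, rule 7, derive eligible_subsidy, exempt_fee, adult_resident.
Round 2 — rule 5, rule 10, derive over_18, case_approved.
Round 3 — rule 1, rule 3, derive eligible_tier1, identity_verified.
Round 4 — rule 8, derive priority_flag.

address_verified, adult_resident, age_verified, application_complete, case_approved, eligible_subsidy, eligible_tier1, enrolled_program, exempt_fee, has_valid_id, identity_verified, notify_finance, over_18, priority_flag, resident, tax_filed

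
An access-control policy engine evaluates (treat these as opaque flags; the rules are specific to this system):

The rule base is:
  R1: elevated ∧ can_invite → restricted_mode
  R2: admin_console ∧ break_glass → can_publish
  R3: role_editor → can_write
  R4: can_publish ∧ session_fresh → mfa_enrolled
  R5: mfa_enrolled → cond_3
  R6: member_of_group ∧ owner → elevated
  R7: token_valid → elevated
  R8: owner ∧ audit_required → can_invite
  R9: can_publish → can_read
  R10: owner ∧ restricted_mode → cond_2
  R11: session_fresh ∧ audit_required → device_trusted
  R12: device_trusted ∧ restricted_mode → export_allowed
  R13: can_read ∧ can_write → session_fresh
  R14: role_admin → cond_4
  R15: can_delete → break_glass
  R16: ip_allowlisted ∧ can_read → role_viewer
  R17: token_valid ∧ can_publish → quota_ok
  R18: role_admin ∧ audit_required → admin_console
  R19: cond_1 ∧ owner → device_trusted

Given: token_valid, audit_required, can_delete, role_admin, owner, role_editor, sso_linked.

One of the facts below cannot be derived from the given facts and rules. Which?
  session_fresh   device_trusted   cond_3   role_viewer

role_viewer

[1] R3 [role_editor → can_write]; R7 [token_valid → elevated]; R8 [owner ∧ audit_required → can_invite]; R14 [role_admin → cond_4]; R15 [can_delete → break_glass]; R18 [role_admin ∧ audit_required → admin_console]. ⇒ new: can_write, elevated, can_invite, cond_4, break_glass, admin_console.
[2] R1 [elevated ∧ can_invite → restricted_mode]; R2 [admin_console ∧ break_glass → can_publish]. ⇒ new: restricted_mode, can_publish.
[3] R9 [can_publish → can_read]; R10 [owner ∧ restricted_mode → cond_2]; R17 [token_valid ∧ can_publish → quota_ok]. ⇒ new: can_read, cond_2, quota_ok.
[4] R13 [can_read ∧ can_write → session_fresh]. ⇒ new: session_fresh.
[5] R4 [can_publish ∧ session_fresh → mfa_enrolled]; R11 [session_fresh ∧ audit_required → device_trusted]. ⇒ new: mfa_enrolled, device_trusted.
[6] R5 [mfa_enrolled → cond_3]; R12 [device_trusted ∧ restricted_mode → export_allowed]. ⇒ new: cond_3, export_allowed.
Derived: cond_3 (round 6), session_fresh (round 4), device_trusted (round 5). role_viewer never appears in any round.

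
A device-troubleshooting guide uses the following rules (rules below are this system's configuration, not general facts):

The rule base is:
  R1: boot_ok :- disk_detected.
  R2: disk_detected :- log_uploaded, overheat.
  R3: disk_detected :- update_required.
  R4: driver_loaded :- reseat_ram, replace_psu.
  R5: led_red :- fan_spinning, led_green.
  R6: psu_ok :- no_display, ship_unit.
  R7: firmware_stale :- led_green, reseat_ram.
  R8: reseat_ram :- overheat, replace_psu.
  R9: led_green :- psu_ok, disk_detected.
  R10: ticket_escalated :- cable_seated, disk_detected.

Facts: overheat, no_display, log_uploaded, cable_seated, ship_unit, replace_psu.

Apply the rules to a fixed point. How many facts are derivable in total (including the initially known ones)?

Round 1: R2 [disk_detected :- log_uploaded, overheat.]; R6 [psu_ok :- no_display, ship_unit.]; R8 [reseat_ram :- overheat, replace_psu.]. New: disk_detected, psu_ok, reseat_ram.
Round 2: R1 [boot_ok :- disk_detected.]; R4 [driver_loaded :- reseat_ram, replace_psu.]; R9 [led_green :- psu_ok, disk_detected.]; R10 [ticket_escalated :- cable_seated, disk_detected.]. New: boot_ok, driver_loaded, led_green, ticket_escalated.
Round 3: R7 [firmware_stale :- led_green, reseat_ram.]. New: firmware_stale.
Closure: {boot_ok, cable_seated, disk_detected, driver_loaded, firmware_stale, led_green, log_uploaded, no_display, overheat, psu_ok, replace_psu, reseat_ram, ship_unit, ticket_escalated} — 14 facts.

14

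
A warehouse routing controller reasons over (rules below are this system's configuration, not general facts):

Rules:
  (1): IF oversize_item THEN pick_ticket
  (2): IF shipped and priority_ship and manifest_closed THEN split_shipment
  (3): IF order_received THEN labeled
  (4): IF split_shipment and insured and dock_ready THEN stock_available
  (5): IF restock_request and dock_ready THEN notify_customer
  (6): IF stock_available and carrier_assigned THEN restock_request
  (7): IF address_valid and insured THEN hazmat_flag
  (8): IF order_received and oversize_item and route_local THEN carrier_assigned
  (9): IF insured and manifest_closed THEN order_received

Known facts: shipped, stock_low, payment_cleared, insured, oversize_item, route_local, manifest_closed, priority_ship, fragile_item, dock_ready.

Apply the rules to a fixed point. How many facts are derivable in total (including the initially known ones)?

18

Round 1 — (1), (2), (9), derive pick_ticket, split_shipment, order_received.
Round 2 — (3), (4), (8), derive labeled, stock_available, carrier_assigned.
Round 3 — (6), derive restock_request.
Round 4 — (5), derive notify_customer.
Closure: {carrier_assigned, dock_ready, fragile_item, insured, labeled, manifest_closed, notify_customer, order_received, oversize_item, payment_cleared, pick_ticket, priority_ship, restock_request, route_local, shipped, split_shipment, stock_available, stock_low} — 18 facts.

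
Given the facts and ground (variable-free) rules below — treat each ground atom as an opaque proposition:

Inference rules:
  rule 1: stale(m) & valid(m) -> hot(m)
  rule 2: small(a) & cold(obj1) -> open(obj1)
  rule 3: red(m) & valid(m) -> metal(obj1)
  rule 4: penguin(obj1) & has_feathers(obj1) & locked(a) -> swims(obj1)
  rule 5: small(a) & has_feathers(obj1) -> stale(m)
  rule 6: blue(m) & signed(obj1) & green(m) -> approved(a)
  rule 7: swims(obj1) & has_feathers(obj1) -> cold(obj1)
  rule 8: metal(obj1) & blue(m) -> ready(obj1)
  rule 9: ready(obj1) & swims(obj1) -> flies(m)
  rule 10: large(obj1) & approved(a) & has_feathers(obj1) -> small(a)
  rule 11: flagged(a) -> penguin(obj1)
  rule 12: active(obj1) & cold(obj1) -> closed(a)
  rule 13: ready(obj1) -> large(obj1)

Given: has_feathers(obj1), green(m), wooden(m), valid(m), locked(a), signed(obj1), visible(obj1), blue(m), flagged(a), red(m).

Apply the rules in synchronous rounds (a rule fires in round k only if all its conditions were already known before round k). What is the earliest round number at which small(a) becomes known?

4

[1] rule 3 [red(m) & valid(m) -> metal(obj1)]; rule 6 [blue(m) & signed(obj1) & green(m) -> approved(a)]; rule 11 [flagged(a) -> penguin(obj1)]. ⇒ new: metal(obj1), approved(a), penguin(obj1).
[2] rule 4 [penguin(obj1) & has_feathers(obj1) & locked(a) -> swims(obj1)]; rule 8 [metal(obj1) & blue(m) -> ready(obj1)]. ⇒ new: swims(obj1), ready(obj1).
[3] rule 7 [swims(obj1) & has_feathers(obj1) -> cold(obj1)]; rule 9 [ready(obj1) & swims(obj1) -> flies(m)]; rule 13 [ready(obj1) -> large(obj1)]. ⇒ new: cold(obj1), flies(m), large(obj1).
[4] rule 10 [large(obj1) & approved(a) & has_feathers(obj1) -> small(a)]. ⇒ new: small(a).
small(a) first appears in round 4.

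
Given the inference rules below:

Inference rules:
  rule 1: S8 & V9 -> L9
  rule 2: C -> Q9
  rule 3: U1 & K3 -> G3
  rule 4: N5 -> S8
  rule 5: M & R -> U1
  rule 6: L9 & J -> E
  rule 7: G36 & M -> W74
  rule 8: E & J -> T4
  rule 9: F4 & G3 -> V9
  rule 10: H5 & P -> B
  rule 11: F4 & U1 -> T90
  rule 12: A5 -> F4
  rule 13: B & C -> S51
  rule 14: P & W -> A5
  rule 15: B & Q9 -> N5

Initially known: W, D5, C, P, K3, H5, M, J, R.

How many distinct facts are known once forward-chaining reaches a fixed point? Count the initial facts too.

23

[1] rule 2 [C -> Q9]; rule 5 [M & R -> U1]; rule 10 [H5 & P -> B]; rule 14 [P & W -> A5]. ⇒ new: Q9, U1, B, A5.
[2] rule 3 [U1 & K3 -> G3]; rule 12 [A5 -> F4]; rule 13 [B & C -> S51]; rule 15 [B & Q9 -> N5]. ⇒ new: G3, F4, S51, N5.
[3] rule 4 [N5 -> S8]; rule 9 [F4 & G3 -> V9]; rule 11 [F4 & U1 -> T90]. ⇒ new: S8, V9, T90.
[4] rule 1 [S8 & V9 -> L9]. ⇒ new: L9.
[5] rule 6 [L9 & J -> E]. ⇒ new: E.
[6] rule 8 [E & J -> T4]. ⇒ new: T4.
Closure: {A5, B, C, D5, E, F4, G3, H5, J, K3, L9, M, N5, P, Q9, R, S51, S8, T4, T90, U1, V9, W} — 23 facts.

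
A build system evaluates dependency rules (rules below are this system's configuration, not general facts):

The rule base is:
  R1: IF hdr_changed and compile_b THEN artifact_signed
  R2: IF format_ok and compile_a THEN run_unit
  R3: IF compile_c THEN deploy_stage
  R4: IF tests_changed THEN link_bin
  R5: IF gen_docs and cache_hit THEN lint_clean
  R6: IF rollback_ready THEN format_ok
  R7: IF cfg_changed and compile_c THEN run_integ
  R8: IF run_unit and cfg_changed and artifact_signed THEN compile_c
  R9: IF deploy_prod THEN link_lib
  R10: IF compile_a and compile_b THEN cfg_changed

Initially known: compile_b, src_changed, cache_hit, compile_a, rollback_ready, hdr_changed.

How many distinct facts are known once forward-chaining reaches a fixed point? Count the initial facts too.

Round 1: R1 [IF hdr_changed and compile_b THEN artifact_signed]; R6 [IF rollback_ready THEN format_ok]; R10 [IF compile_a and compile_b THEN cfg_changed]. New: artifact_signed, format_ok, cfg_changed.
Round 2: R2 [IF format_ok and compile_a THEN run_unit]. New: run_unit.
Round 3: R8 [IF run_unit and cfg_changed and artifact_signed THEN compile_c]. New: compile_c.
Round 4: R3 [IF compile_c THEN deploy_stage]; R7 [IF cfg_changed and compile_c THEN run_integ]. New: deploy_stage, run_integ.
Closure: {artifact_signed, cache_hit, cfg_changed, compile_a, compile_b, compile_c, deploy_stage, format_ok, hdr_changed, rollback_ready, run_integ, run_unit, src_changed} — 13 facts.

13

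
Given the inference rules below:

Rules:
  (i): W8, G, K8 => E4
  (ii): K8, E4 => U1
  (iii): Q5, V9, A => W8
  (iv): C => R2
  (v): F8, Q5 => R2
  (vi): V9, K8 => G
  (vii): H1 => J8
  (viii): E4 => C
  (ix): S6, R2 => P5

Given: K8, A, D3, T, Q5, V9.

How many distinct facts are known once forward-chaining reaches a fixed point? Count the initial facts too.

12

Round 1: (iii) [Q5, V9, A => W8]; (vi) [V9, K8 => G]. New: W8, G.
Round 2: (i) [W8, G, K8 => E4]. New: E4.
Round 3: (ii) [K8, E4 => U1]; (viii) [E4 => C]. New: U1, C.
Round 4: (iv) [C => R2]. New: R2.
Closure: {A, C, D3, E4, G, K8, Q5, R2, T, U1, V9, W8} — 12 facts.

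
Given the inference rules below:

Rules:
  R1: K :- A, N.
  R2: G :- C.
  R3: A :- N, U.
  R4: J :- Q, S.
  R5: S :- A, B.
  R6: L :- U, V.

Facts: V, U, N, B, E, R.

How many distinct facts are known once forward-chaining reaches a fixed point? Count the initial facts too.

Round 1: R3 [A :- N, U.]; R6 [L :- U, V.]. Adds A, L.
Round 2: R1 [K :- A, N.]; R5 [S :- A, B.]. Adds K, S.
Closure: {A, B, E, K, L, N, R, S, U, V} — 10 facts.

10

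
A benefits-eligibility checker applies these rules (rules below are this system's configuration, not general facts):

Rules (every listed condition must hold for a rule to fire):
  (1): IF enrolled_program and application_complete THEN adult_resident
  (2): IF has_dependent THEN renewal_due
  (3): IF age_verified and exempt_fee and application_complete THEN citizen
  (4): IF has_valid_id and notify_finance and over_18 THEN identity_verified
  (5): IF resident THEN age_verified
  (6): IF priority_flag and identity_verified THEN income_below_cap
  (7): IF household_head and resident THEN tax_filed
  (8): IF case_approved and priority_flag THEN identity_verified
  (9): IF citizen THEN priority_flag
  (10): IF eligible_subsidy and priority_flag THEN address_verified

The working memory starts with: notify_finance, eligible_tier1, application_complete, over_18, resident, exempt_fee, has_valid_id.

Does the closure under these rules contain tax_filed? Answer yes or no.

no

Round 1 fires (4), (5), giving identity_verified, age_verified.
Round 2 fires (3), giving citizen.
Round 3 fires (9), giving priority_flag.
Round 4 fires (6), giving income_below_cap.
Fixed point reached. tax_filed is concluded only by (7); (7) needs household_head (never derived).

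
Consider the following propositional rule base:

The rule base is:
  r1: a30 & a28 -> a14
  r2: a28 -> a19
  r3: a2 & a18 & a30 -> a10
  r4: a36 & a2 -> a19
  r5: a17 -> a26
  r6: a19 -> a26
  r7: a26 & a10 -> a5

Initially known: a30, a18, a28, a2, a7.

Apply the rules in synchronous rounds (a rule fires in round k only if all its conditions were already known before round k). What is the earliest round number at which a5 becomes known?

3

Round 1: r1 [a30 & a28 -> a14]; r2 [a28 -> a19]; r3 [a2 & a18 & a30 -> a10]. Adds a14, a19, a10.
Round 2: r6 [a19 -> a26]. Adds a26.
Round 3: r7 [a26 & a10 -> a5]. Adds a5.
a5 first appears in round 3.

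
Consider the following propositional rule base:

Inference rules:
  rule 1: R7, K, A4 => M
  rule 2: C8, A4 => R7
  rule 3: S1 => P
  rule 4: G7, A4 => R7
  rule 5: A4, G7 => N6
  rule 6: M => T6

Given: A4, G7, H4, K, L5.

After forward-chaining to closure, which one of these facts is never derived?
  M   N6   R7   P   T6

[1] rule 4 [G7, A4 => R7]; rule 5 [A4, G7 => N6]. ⇒ new: R7, N6.
[2] rule 1 [R7, K, A4 => M]. ⇒ new: M.
[3] rule 6 [M => T6]. ⇒ new: T6.
Derived: T6 (round 3), M (round 2), R7 (round 1), N6 (round 1). P never appears in any round.

P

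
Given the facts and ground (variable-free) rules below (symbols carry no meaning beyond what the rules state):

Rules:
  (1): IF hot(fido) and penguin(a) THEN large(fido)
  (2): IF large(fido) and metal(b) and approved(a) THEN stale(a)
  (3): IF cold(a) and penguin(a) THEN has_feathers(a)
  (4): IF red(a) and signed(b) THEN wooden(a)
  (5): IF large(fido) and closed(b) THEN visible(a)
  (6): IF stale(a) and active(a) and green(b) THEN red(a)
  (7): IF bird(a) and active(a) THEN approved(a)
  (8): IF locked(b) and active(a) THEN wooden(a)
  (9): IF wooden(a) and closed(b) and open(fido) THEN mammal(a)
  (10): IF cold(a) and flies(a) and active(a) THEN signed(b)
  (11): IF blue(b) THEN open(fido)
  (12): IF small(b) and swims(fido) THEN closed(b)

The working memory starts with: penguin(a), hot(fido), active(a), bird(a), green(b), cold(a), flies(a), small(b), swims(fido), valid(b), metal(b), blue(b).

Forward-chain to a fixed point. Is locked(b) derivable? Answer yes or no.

no

Round 1 fires (1), (3), (7), (10), (11), (12), giving large(fido), has_feathers(a), approved(a), signed(b), open(fido), closed(b).
Round 2 fires (2), (5), giving stale(a), visible(a).
Round 3 fires (6), giving red(a).
Round 4 fires (4), giving wooden(a).
Round 5 fires (9), giving mammal(a).
Fixed point reached. No rule has locked(b) as a consequent, and it is not given.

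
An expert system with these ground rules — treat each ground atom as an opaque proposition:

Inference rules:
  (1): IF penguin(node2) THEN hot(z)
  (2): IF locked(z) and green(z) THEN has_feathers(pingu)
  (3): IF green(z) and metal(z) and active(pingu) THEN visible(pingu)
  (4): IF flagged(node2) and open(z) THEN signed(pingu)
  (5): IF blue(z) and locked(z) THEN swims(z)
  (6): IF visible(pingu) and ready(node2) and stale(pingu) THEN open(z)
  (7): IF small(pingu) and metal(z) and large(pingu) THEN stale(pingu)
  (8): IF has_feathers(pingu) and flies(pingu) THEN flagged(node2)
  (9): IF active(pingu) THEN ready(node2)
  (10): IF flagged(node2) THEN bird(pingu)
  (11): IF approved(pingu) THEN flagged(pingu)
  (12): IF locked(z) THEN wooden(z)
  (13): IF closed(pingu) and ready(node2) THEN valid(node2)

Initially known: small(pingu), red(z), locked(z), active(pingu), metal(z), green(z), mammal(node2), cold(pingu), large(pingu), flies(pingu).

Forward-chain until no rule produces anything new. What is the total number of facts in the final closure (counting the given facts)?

19

Round 1 — (2), (3), (7), (9), (12), derive has_feathers(pingu), visible(pingu), stale(pingu), ready(node2), wooden(z).
Round 2 — (6), (8), derive open(z), flagged(node2).
Round 3 — (4), (10), derive signed(pingu), bird(pingu).
Closure: {active(pingu), bird(pingu), cold(pingu), flagged(node2), flies(pingu), green(z), has_feathers(pingu), large(pingu), locked(z), mammal(node2), metal(z), open(z), ready(node2), red(z), signed(pingu), small(pingu), stale(pingu), visible(pingu), wooden(z)} — 19 facts.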